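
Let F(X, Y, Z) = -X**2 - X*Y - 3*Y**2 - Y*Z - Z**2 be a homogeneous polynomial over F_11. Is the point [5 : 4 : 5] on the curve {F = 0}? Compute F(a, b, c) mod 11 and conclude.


F(5,4,5) ≡ 5 (mod 11); P is NOT on the curve.

Evaluate F(5, 4, 5) term-by-term (mod 11).
  -X**2 ↦ -1·25·1·1 = -25
  -X*Y ↦ -1·5·4·1 = -20
  -3*Y**2 ↦ -3·1·16·1 = -48
  -Y*Z ↦ -1·1·4·5 = -20
  -Z**2 ↦ -1·1·1·25 = -25
Sum: F(5, 4, 5) = (-25) + (-20) + (-48) + (-20) + (-25) = -138.
Reducing mod 11: -138 ≡ 5 (mod 11).
Since F(a, b, c) ≡ 5 ≠ 0 (mod 11), P does NOT lie on the curve.


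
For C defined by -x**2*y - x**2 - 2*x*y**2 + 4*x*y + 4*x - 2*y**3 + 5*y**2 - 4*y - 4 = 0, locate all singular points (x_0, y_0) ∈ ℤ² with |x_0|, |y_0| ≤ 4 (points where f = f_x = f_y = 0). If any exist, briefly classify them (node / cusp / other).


Singular points: {(2, 0)}; classification: node.

Compute partial derivatives:
  f_x = -2*x*y - 2*x - 2*y**2 + 4*y + 4.
  f_y = -x**2 - 4*x*y + 4*x - 6*y**2 + 10*y - 4.
Scan x_0 ∈ {−4, ..., 4}. For each x_0, f_y(x_0, y) is a polynomial in y; find its integer roots y ∈ {−4, ..., 4}, then test f_x and f at those candidates.
  x = -4: f_y(-4, y) = -6*y**2 + 26*y - 36; no integer root y with |y| ≤ 4.
  x = -3: f_y(-3, y) = -6*y**2 + 22*y - 25; no integer root y with |y| ≤ 4.
  x = -2: f_y(-2, y) = -6*y**2 + 18*y - 16; no integer root y with |y| ≤ 4.
  x = -1: f_y(-1, y) = -6*y**2 + 14*y - 9; no integer root y with |y| ≤ 4.
  x = 0: f_y(0, y) = -6*y**2 + 10*y - 4; vanishes at y ∈ {1}. (0, 1): f_x = 6 ≠ 0.
  x = 1: f_y(1, y) = -6*y**2 + 6*y - 1; no integer root y with |y| ≤ 4.
  x = 2: f_y(2, y) = -6*y**2 + 2*y; vanishes at y ∈ {0}. (2, 0): f_x = 0, f = 0 — SINGULAR.
  x = 3: f_y(3, y) = -6*y**2 - 2*y - 1; no integer root y with |y| ≤ 4.
  x = 4: f_y(4, y) = -6*y**2 - 6*y - 4; no integer root y with |y| ≤ 4.
Only singular point on the grid: (2, 0).
Classify: substitute x = 2 + u, y = 0 + v and expand: f = -u**2*v - u**2 - 2*u*v**2 - 2*v**3 + v**2.
No constant or linear terms (consistent with a singular point). Quadratic part: -u**2 + v**2. Cubic part: -u**2*v - 2*u*v**2 - 2*v**3.
The quadratic part v**2 - u**2 = (v − u)(v + u) splits into two distinct linear factors, so there are two distinct tangent lines y − 0 = ±(x − 2) — this is a node (ordinary double point).
Classification: node.


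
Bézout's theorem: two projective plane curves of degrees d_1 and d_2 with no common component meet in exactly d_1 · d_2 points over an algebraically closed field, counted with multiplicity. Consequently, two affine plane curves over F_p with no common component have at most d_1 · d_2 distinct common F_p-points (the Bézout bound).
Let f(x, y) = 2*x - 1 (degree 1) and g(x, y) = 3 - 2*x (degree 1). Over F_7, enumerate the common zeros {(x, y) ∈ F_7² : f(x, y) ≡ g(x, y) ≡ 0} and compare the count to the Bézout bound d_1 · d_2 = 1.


Common zeros: ∅; count = 0; Bézout bound = 1.

deg(f) = 1, deg(g) = 1, so Bézout bound = 1.
Scan x ∈ F_7. For each x, list the y ∈ F_7 with f(x, y) ≡ 0 and those with g(x, y) ≡ 0 (mod 7); the common zeros in that column are the intersection.
  x = 0: f ≡ 0 at y ∈ ∅; g ≡ 0 at y ∈ ∅; common: ∅.
  x = 1: f ≡ 0 at y ∈ ∅; g ≡ 0 at y ∈ ∅; common: ∅.
  x = 2: f ≡ 0 at y ∈ ∅; g ≡ 0 at y ∈ ∅; common: ∅.
  x = 3: f ≡ 0 at y ∈ ∅; g ≡ 0 at y ∈ ∅; common: ∅.
  x = 4: f ≡ 0 at y ∈ {0, 1, 2, 3, 4, 5, 6}; g ≡ 0 at y ∈ ∅; common: ∅.
  x = 5: f ≡ 0 at y ∈ ∅; g ≡ 0 at y ∈ {0, 1, 2, 3, 4, 5, 6}; common: ∅.
  x = 6: f ≡ 0 at y ∈ ∅; g ≡ 0 at y ∈ ∅; common: ∅.
Collecting: common zeros = ∅, so the count is 0.
Comparison with the Bézout bound: 0 ≤ 1 = deg(f)·deg(g), as expected for curves with no common component (the affine F_7-count falls short of the bound because intersections may lie at infinity, over extension fields, or carry multiplicity).


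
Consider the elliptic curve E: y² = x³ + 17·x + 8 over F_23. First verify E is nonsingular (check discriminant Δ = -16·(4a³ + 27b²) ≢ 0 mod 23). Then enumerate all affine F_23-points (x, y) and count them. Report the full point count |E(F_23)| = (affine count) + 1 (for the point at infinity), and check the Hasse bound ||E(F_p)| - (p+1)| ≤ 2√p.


Affine points = {(0, 10), (0, 13), (1, 7), (1, 16), (2, 2), (2, 21), (4, 5), (4, 18), (6, 2), (6, 21), (8, 9), (8, 14), (9, 4), (9, 19), (11, 10), (11, 13), (12, 10), (12, 13), (14, 0), (15, 2), (15, 21), (16, 11), (16, 12), (17, 9), (17, 14), (21, 9), (21, 14), (22, 6), (22, 17)}; affine count = 29; |E(F_23)| = 30.

Discriminant check: Δ ∝ 4a³ + 27b² = 4·17³ + 27·8² = 4·4913 + 27·64 ≡ 13 (mod 23). Nonzero ⇒ E is nonsingular.
For each x ∈ F_23, compute rhs = x³ + 17·x + 8 mod 23, then count y ∈ F_23 with y² ≡ rhs.
  x = 0: rhs = 8, matching y values: 10, 13 (2 points).
  x = 1: rhs = 3, matching y values: 7, 16 (2 points).
  x = 2: rhs = 4, matching y values: 2, 21 (2 points).
  x = 3: rhs = 17, matching y values: none (0 points).
  x = 4: rhs = 2, matching y values: 5, 18 (2 points).
  x = 5: rhs = 11, matching y values: none (0 points).
  x = 6: rhs = 4, matching y values: 2, 21 (2 points).
  x = 7: rhs = 10, matching y values: none (0 points).
  x = 8: rhs = 12, matching y values: 9, 14 (2 points).
  x = 9: rhs = 16, matching y values: 4, 19 (2 points).
  x = 10: rhs = 5, matching y values: none (0 points).
  x = 11: rhs = 8, matching y values: 10, 13 (2 points).
  x = 12: rhs = 8, matching y values: 10, 13 (2 points).
  x = 13: rhs = 11, matching y values: none (0 points).
  x = 14: rhs = 0, matching y values: 0 (1 points).
  x = 15: rhs = 4, matching y values: 2, 21 (2 points).
  x = 16: rhs = 6, matching y values: 11, 12 (2 points).
  x = 17: rhs = 12, matching y values: 9, 14 (2 points).
  x = 18: rhs = 5, matching y values: none (0 points).
  x = 19: rhs = 14, matching y values: none (0 points).
  x = 20: rhs = 22, matching y values: none (0 points).
  x = 21: rhs = 12, matching y values: 9, 14 (2 points).
  x = 22: rhs = 13, matching y values: 6, 17 (2 points).
Total affine count: 29.
Full point count |E(F_23)| = 29 + 1 = 30.
Hasse bound: |30 − (23+1)| = |6| = 6 ≤ 2√23 ≈ 9.5917 ✓.


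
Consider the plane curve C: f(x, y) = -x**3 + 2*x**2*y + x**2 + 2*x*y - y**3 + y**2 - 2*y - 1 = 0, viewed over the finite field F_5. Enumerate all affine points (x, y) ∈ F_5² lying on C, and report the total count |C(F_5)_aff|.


Affine F_5-points: {(0, 3), (2, 0), (2, 1), (4, 4)}; count = 4.

For each of the 25 pairs (x, y) ∈ F_5², evaluate f(x, y) mod 5. Record the zeros.
  x = 0: [0↦4, 1↦2, 2↦1, 3↦0, 4↦3]  zeros at y ∈ {3}
  x = 1: [0↦4, 1↦1, 2↦4, 3↦2, 4↦4]  zeros at y ∈ ∅
  x = 2: [0↦0, 1↦0, 2↦1, 3↦2, 4↦2]  zeros at y ∈ {0, 1}
  x = 3: [0↦1, 1↦3, 2↦1, 3↦4, 4↦1]  zeros at y ∈ ∅
  x = 4: [0↦1, 1↦4, 2↦3, 3↦2, 4↦0]  zeros at y ∈ {4}
Collecting zeros: affine points = {(0, 3), (2, 0), (2, 1), (4, 4)}.
Total count |C(F_5)_aff| = 4.


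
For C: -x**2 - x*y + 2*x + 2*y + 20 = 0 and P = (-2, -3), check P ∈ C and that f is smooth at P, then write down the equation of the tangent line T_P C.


Tangent line at P: 9*x + 4*y + 30 = 0.

Step 1: f(-2, -3) = 0, so P lies on C.
Step 2: partial derivatives
  f_x(x, y) = -2*x - y + 2, f_y(x, y) = 2 - x.
  f_x(P) = 9, f_y(P) = 4 (gradient nonzero, so P is smooth).
Step 3: tangent line at P: 9·(x − -2) + 4·(y − -3) = 0.
Expanding: 9*x + 4*y + 30 = 0.


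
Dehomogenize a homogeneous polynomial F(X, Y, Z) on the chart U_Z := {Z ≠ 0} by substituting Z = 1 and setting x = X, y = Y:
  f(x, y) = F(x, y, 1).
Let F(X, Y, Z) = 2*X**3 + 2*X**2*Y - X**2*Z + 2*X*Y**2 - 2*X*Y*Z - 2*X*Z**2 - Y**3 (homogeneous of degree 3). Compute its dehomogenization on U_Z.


f(x, y) = 2*x**3 + 2*x**2*y - x**2 + 2*x*y**2 - 2*x*y - 2*x - y**3

On U_Z we set Z = 1. Each monomial c·X^i·Y^j·Z^k in F becomes c·x^i·y^j·1^k = c·x^i·y^j.
Substituting Z = 1: F(X, Y, 1) = 2*x**3 + 2*x**2*y - x**2 + 2*x*y**2 - 2*x*y - 2*x - y**3.
Note: deg(f) ≤ deg(F) = 3; strict inequality happens when F is divisible by Z (lost terms).


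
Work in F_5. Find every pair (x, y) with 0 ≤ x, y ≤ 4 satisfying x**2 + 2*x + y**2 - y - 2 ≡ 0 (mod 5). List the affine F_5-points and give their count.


Affine F_5-points: {(0, 2), (0, 4), (3, 2), (3, 4)}; count = 4.

For each of the 25 pairs (x, y) ∈ F_5², evaluate f(x, y) mod 5. Record the zeros.
  x = 0: [0↦3, 1↦3, 2↦0, 3↦4, 4↦0]  zeros at y ∈ {2, 4}
  x = 1: [0↦1, 1↦1, 2↦3, 3↦2, 4↦3]  zeros at y ∈ ∅
  x = 2: [0↦1, 1↦1, 2↦3, 3↦2, 4↦3]  zeros at y ∈ ∅
  x = 3: [0↦3, 1↦3, 2↦0, 3↦4, 4↦0]  zeros at y ∈ {2, 4}
  x = 4: [0↦2, 1↦2, 2↦4, 3↦3, 4↦4]  zeros at y ∈ ∅
Collecting zeros: affine points = {(0, 2), (0, 4), (3, 2), (3, 4)}.
Total count |C(F_5)_aff| = 4.


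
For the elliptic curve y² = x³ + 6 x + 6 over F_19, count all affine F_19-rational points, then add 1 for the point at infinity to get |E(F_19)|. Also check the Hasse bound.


Affine points = {(0, 5), (0, 14), (2, 8), (2, 11), (5, 3), (5, 16), (6, 7), (6, 12), (7, 7), (7, 12), (11, 4), (11, 15), (12, 1), (12, 18), (13, 1), (13, 18), (17, 9), (17, 10)}; affine count = 18; |E(F_19)| = 19.

Discriminant check: Δ ∝ 4a³ + 27b² = 4·6³ + 27·6² = 4·216 + 27·36 ≡ 12 (mod 19). Nonzero ⇒ E is nonsingular.
For each x ∈ F_19, compute rhs = x³ + 6·x + 6 mod 19, then count y ∈ F_19 with y² ≡ rhs.
  x = 0: rhs = 6, matching y values: 5, 14 (2 points).
  x = 1: rhs = 13, matching y values: none (0 points).
  x = 2: rhs = 7, matching y values: 8, 11 (2 points).
  x = 3: rhs = 13, matching y values: none (0 points).
  x = 4: rhs = 18, matching y values: none (0 points).
  x = 5: rhs = 9, matching y values: 3, 16 (2 points).
  x = 6: rhs = 11, matching y values: 7, 12 (2 points).
  x = 7: rhs = 11, matching y values: 7, 12 (2 points).
  x = 8: rhs = 15, matching y values: none (0 points).
  x = 9: rhs = 10, matching y values: none (0 points).
  x = 10: rhs = 2, matching y values: none (0 points).
  x = 11: rhs = 16, matching y values: 4, 15 (2 points).
  x = 12: rhs = 1, matching y values: 1, 18 (2 points).
  x = 13: rhs = 1, matching y values: 1, 18 (2 points).
  x = 14: rhs = 3, matching y values: none (0 points).
  x = 15: rhs = 13, matching y values: none (0 points).
  x = 16: rhs = 18, matching y values: none (0 points).
  x = 17: rhs = 5, matching y values: 9, 10 (2 points).
  x = 18: rhs = 18, matching y values: none (0 points).
Total affine count: 18.
Full point count |E(F_19)| = 18 + 1 = 19.
Hasse bound: |19 − (19+1)| = |-1| = 1 ≤ 2√19 ≈ 8.7178 ✓.


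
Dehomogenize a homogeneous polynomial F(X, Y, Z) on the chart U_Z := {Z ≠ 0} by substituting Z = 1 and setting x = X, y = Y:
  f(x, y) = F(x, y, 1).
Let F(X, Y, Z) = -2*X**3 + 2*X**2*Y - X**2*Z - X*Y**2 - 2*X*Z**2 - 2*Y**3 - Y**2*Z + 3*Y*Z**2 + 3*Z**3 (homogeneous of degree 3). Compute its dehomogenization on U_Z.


f(x, y) = -2*x**3 + 2*x**2*y - x**2 - x*y**2 - 2*x - 2*y**3 - y**2 + 3*y + 3

On U_Z we set Z = 1. Each monomial c·X^i·Y^j·Z^k in F becomes c·x^i·y^j·1^k = c·x^i·y^j.
Substituting Z = 1: F(X, Y, 1) = -2*x**3 + 2*x**2*y - x**2 - x*y**2 - 2*x - 2*y**3 - y**2 + 3*y + 3.
Note: deg(f) ≤ deg(F) = 3; strict inequality happens when F is divisible by Z (lost terms).


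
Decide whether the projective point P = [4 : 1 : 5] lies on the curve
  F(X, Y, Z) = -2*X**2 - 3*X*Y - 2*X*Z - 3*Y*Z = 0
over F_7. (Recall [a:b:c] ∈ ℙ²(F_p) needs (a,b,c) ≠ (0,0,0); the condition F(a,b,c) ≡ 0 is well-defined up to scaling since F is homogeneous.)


F(4,1,5) ≡ 6 (mod 7); P is NOT on the curve.

Evaluate F(4, 1, 5) term-by-term (mod 7).
  -2*X**2 ↦ -2·16·1·1 = -32
  -3*X*Y ↦ -3·4·1·1 = -12
  -2*X*Z ↦ -2·4·1·5 = -40
  -3*Y*Z ↦ -3·1·1·5 = -15
Sum: F(4, 1, 5) = (-32) + (-12) + (-40) + (-15) = -99.
Reducing mod 7: -99 ≡ 6 (mod 7).
Since F(a, b, c) ≡ 6 ≠ 0 (mod 7), P does NOT lie on the curve.


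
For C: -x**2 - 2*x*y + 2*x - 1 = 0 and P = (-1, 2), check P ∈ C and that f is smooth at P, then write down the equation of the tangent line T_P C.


Tangent line at P: 2*y - 4 = 0.

Step 1: f(-1, 2) = 0, so P lies on C.
Step 2: partial derivatives
  f_x(x, y) = -2*x - 2*y + 2, f_y(x, y) = -2*x.
  f_x(P) = 0, f_y(P) = 2 (gradient nonzero, so P is smooth).
Step 3: tangent line at P: 0·(x − -1) + 2·(y − 2) = 0.
Expanding: 2*y - 4 = 0.


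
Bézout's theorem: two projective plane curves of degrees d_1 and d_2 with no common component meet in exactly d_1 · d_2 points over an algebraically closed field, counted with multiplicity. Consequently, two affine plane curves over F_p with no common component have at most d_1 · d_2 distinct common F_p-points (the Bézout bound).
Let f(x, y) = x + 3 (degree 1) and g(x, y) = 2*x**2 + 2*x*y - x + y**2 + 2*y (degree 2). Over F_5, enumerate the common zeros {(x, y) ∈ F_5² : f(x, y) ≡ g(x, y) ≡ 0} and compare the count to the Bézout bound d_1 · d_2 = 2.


Common zeros: ∅; count = 0; Bézout bound = 2.

deg(f) = 1, deg(g) = 2, so Bézout bound = 2.
Scan x ∈ F_5. For each x, list the y ∈ F_5 with f(x, y) ≡ 0 and those with g(x, y) ≡ 0 (mod 5); the common zeros in that column are the intersection.
  x = 0: f ≡ 0 at y ∈ ∅; g ≡ 0 at y ∈ {0, 3}; common: ∅.
  x = 1: f ≡ 0 at y ∈ ∅; g ≡ 0 at y ∈ ∅; common: ∅.
  x = 2: f ≡ 0 at y ∈ {0, 1, 2, 3, 4}; g ≡ 0 at y ∈ ∅; common: ∅.
  x = 3: f ≡ 0 at y ∈ ∅; g ≡ 0 at y ∈ {0, 2}; common: ∅.
  x = 4: f ≡ 0 at y ∈ ∅; g ≡ 0 at y ∈ ∅; common: ∅.
Collecting: common zeros = ∅, so the count is 0.
Comparison with the Bézout bound: 0 ≤ 2 = deg(f)·deg(g), as expected for curves with no common component (the affine F_5-count falls short of the bound because intersections may lie at infinity, over extension fields, or carry multiplicity).


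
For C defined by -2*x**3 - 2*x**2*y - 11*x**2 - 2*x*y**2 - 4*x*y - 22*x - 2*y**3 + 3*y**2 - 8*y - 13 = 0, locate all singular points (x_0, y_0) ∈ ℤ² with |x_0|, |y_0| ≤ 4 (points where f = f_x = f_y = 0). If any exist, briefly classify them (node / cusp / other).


Singular points: {(-2, 1)}; classification: node.

Compute partial derivatives:
  f_x = -6*x**2 - 4*x*y - 22*x - 2*y**2 - 4*y - 22.
  f_y = -2*x**2 - 4*x*y - 4*x - 6*y**2 + 6*y - 8.
Scan x_0 ∈ {−4, ..., 4}. For each x_0, f_y(x_0, y) is a polynomial in y; find its integer roots y ∈ {−4, ..., 4}, then test f_x and f at those candidates.
  x = -4: f_y(-4, y) = -6*y**2 + 22*y - 24; no integer root y with |y| ≤ 4.
  x = -3: f_y(-3, y) = -6*y**2 + 18*y - 14; no integer root y with |y| ≤ 4.
  x = -2: f_y(-2, y) = -6*y**2 + 14*y - 8; vanishes at y ∈ {1}. (-2, 1): f_x = 0, f = 0 — SINGULAR.
  x = -1: f_y(-1, y) = -6*y**2 + 10*y - 6; no integer root y with |y| ≤ 4.
  x = 0: f_y(0, y) = -6*y**2 + 6*y - 8; no integer root y with |y| ≤ 4.
  x = 1: f_y(1, y) = -6*y**2 + 2*y - 14; no integer root y with |y| ≤ 4.
  x = 2: f_y(2, y) = -6*y**2 - 2*y - 24; no integer root y with |y| ≤ 4.
  x = 3: f_y(3, y) = -6*y**2 - 6*y - 38; no integer root y with |y| ≤ 4.
  x = 4: f_y(4, y) = -6*y**2 - 10*y - 56; no integer root y with |y| ≤ 4.
Only singular point on the grid: (-2, 1).
Classify: substitute x = -2 + u, y = 1 + v and expand: f = -2*u**3 - 2*u**2*v - u**2 - 2*u*v**2 - 2*v**3 + v**2.
No constant or linear terms (consistent with a singular point). Quadratic part: -u**2 + v**2. Cubic part: -2*u**3 - 2*u**2*v - 2*u*v**2 - 2*v**3.
The quadratic part v**2 - u**2 = (v − u)(v + u) splits into two distinct linear factors, so there are two distinct tangent lines y − 1 = ±(x − -2) — this is a node (ordinary double point).
Classification: node.


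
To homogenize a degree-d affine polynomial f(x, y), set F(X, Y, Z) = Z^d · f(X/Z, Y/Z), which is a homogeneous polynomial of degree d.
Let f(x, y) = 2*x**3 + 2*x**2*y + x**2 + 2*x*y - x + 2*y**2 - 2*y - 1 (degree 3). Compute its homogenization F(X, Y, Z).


F(X, Y, Z) = 2*X**3 + 2*X**2*Y + X**2*Z + 2*X*Y*Z - X*Z**2 + 2*Y**2*Z - 2*Y*Z**2 - Z**3

deg(f) = 3.
Substitute x = X/Z, y = Y/Z into f, then multiply by Z^3.
  monomial 2·x^3·y^0 ↦ 2·X^3·Y^0·Z^0.
  monomial 2·x^2·y^1 ↦ 2·X^2·Y^1·Z^0.
  monomial 1·x^2·y^0 ↦ 1·X^2·Y^0·Z^1.
  monomial 2·x^1·y^1 ↦ 2·X^1·Y^1·Z^1.
  monomial -1·x^1·y^0 ↦ -1·X^1·Y^0·Z^2.
  monomial 2·x^0·y^2 ↦ 2·X^0·Y^2·Z^1.
  monomial -2·x^0·y^1 ↦ -2·X^0·Y^1·Z^2.
  monomial -1·x^0·y^0 ↦ -1·X^0·Y^0·Z^3.
Collecting: F(X, Y, Z) = 2*X**3 + 2*X**2*Y + X**2*Z + 2*X*Y*Z - X*Z**2 + 2*Y**2*Z - 2*Y*Z**2 - Z**3.


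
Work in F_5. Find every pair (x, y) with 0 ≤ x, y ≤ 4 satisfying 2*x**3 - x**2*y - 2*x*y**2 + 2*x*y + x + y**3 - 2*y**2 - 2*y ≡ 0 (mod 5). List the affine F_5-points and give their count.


Affine F_5-points: {(0, 0), (2, 3), (3, 1), (4, 2)}; count = 4.

For each of the 25 pairs (x, y) ∈ F_5², evaluate f(x, y) mod 5. Record the zeros.
  x = 0: [0↦0, 1↦2, 2↦1, 3↦3, 4↦4]  zeros at y ∈ {0}
  x = 1: [0↦3, 1↦4, 2↦3, 3↦1, 4↦4]  zeros at y ∈ ∅
  x = 2: [0↦3, 1↦1, 2↦3, 3↦0, 4↦3]  zeros at y ∈ {3}
  x = 3: [0↦2, 1↦0, 2↦3, 3↦2, 4↦3]  zeros at y ∈ {1}
  x = 4: [0↦2, 1↦3, 2↦0, 3↦4, 4↦1]  zeros at y ∈ {2}
Collecting zeros: affine points = {(0, 0), (2, 3), (3, 1), (4, 2)}.
Total count |C(F_5)_aff| = 4.


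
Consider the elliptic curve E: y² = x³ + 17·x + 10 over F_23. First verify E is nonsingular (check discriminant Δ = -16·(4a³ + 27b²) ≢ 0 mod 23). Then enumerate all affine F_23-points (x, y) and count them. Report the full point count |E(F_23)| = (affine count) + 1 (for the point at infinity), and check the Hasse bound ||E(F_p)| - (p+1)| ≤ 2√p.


Affine points = {(2, 11), (2, 12), (4, 2), (4, 21), (5, 6), (5, 17), (6, 11), (6, 12), (7, 9), (7, 14), (9, 8), (9, 15), (13, 6), (13, 17), (14, 5), (14, 18), (15, 11), (15, 12), (16, 10), (16, 13), (19, 4), (19, 19), (20, 1), (20, 22)}; affine count = 24; |E(F_23)| = 25.

Discriminant check: Δ ∝ 4a³ + 27b² = 4·17³ + 27·10² = 4·4913 + 27·100 ≡ 19 (mod 23). Nonzero ⇒ E is nonsingular.
For each x ∈ F_23, compute rhs = x³ + 17·x + 10 mod 23, then count y ∈ F_23 with y² ≡ rhs.
  x = 0: rhs = 10, matching y values: none (0 points).
  x = 1: rhs = 5, matching y values: none (0 points).
  x = 2: rhs = 6, matching y values: 11, 12 (2 points).
  x = 3: rhs = 19, matching y values: none (0 points).
  x = 4: rhs = 4, matching y values: 2, 21 (2 points).
  x = 5: rhs = 13, matching y values: 6, 17 (2 points).
  x = 6: rhs = 6, matching y values: 11, 12 (2 points).
  x = 7: rhs = 12, matching y values: 9, 14 (2 points).
  x = 8: rhs = 14, matching y values: none (0 points).
  x = 9: rhs = 18, matching y values: 8, 15 (2 points).
  x = 10: rhs = 7, matching y values: none (0 points).
  x = 11: rhs = 10, matching y values: none (0 points).
  x = 12: rhs = 10, matching y values: none (0 points).
  x = 13: rhs = 13, matching y values: 6, 17 (2 points).
  x = 14: rhs = 2, matching y values: 5, 18 (2 points).
  x = 15: rhs = 6, matching y values: 11, 12 (2 points).
  x = 16: rhs = 8, matching y values: 10, 13 (2 points).
  x = 17: rhs = 14, matching y values: none (0 points).
  x = 18: rhs = 7, matching y values: none (0 points).
  x = 19: rhs = 16, matching y values: 4, 19 (2 points).
  x = 20: rhs = 1, matching y values: 1, 22 (2 points).
  x = 21: rhs = 14, matching y values: none (0 points).
  x = 22: rhs = 15, matching y values: none (0 points).
Total affine count: 24.
Full point count |E(F_23)| = 24 + 1 = 25.
Hasse bound: |25 − (23+1)| = |1| = 1 ≤ 2√23 ≈ 9.5917 ✓.


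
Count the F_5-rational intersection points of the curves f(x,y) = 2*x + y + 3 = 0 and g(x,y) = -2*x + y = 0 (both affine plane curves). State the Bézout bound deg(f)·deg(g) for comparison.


Common zeros: {(3, 1)}; count = 1; Bézout bound = 1.

deg(f) = 1, deg(g) = 1, so Bézout bound = 1.
Scan x ∈ F_5. For each x, list the y ∈ F_5 with f(x, y) ≡ 0 and those with g(x, y) ≡ 0 (mod 5); the common zeros in that column are the intersection.
  x = 0: f ≡ 0 at y ∈ {2}; g ≡ 0 at y ∈ {0}; common: ∅.
  x = 1: f ≡ 0 at y ∈ {0}; g ≡ 0 at y ∈ {2}; common: ∅.
  x = 2: f ≡ 0 at y ∈ {3}; g ≡ 0 at y ∈ {4}; common: ∅.
  x = 3: f ≡ 0 at y ∈ {1}; g ≡ 0 at y ∈ {1}; common: {1}.
  x = 4: f ≡ 0 at y ∈ {4}; g ≡ 0 at y ∈ {3}; common: ∅.
Collecting: common zeros = {(3, 1)}, so the count is 1.
Comparison with the Bézout bound: 1 ≤ 1 = deg(f)·deg(g), as expected for curves with no common component (the bound is attained).


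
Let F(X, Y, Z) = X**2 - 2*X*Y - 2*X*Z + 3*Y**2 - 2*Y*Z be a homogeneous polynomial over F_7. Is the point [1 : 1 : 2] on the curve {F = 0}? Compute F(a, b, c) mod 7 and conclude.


F(1,1,2) ≡ 1 (mod 7); P is NOT on the curve.

Evaluate F(1, 1, 2) term-by-term (mod 7).
  X**2 ↦ 1·1·1·1 = 1
  -2*X*Y ↦ -2·1·1·1 = -2
  -2*X*Z ↦ -2·1·1·2 = -4
  3*Y**2 ↦ 3·1·1·1 = 3
  -2*Y*Z ↦ -2·1·1·2 = -4
Sum: F(1, 1, 2) = (1) + (-2) + (-4) + (3) + (-4) = -6.
Reducing mod 7: -6 ≡ 1 (mod 7).
Since F(a, b, c) ≡ 1 ≠ 0 (mod 7), P does NOT lie on the curve.


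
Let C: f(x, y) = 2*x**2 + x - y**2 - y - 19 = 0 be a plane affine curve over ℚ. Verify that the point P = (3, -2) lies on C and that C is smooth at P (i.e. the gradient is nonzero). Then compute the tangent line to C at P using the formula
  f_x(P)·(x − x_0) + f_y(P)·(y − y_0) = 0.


Tangent line at P: 13*x + 3*y - 33 = 0.

Step 1: f(3, -2) = 0, so P lies on C.
Step 2: partial derivatives
  f_x(x, y) = 4*x + 1, f_y(x, y) = -2*y - 1.
  f_x(P) = 13, f_y(P) = 3 (gradient nonzero, so P is smooth).
Step 3: tangent line at P: 13·(x − 3) + 3·(y − -2) = 0.
Expanding: 13*x + 3*y - 33 = 0.


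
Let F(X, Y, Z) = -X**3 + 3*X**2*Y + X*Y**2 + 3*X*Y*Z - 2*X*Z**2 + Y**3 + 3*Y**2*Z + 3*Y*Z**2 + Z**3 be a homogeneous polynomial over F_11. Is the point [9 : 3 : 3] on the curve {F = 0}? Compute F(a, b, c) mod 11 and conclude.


F(9,3,3) ≡ 4 (mod 11); P is NOT on the curve.

Evaluate F(9, 3, 3) term-by-term (mod 11).
  -X**3 ↦ -1·729·1·1 = -729
  3*X**2*Y ↦ 3·81·3·1 = 729
  X*Y**2 ↦ 1·9·9·1 = 81
  3*X*Y*Z ↦ 3·9·3·3 = 243
  -2*X*Z**2 ↦ -2·9·1·9 = -162
  Y**3 ↦ 1·1·27·1 = 27
  3*Y**2*Z ↦ 3·1·9·3 = 81
  3*Y*Z**2 ↦ 3·1·3·9 = 81
  Z**3 ↦ 1·1·1·27 = 27
Sum: F(9, 3, 3) = (-729) + (729) + (81) + (243) + (-162) + (27) + (81) + (81) + (27) = 378.
Reducing mod 11: 378 ≡ 4 (mod 11).
Since F(a, b, c) ≡ 4 ≠ 0 (mod 11), P does NOT lie on the curve.


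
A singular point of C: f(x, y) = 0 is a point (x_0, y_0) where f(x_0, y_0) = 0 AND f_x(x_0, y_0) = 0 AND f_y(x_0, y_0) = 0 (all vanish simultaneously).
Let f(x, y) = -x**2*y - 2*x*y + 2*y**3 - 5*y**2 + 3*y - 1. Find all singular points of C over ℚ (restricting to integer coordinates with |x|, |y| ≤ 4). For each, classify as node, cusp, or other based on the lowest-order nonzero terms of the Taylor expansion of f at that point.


Singular points: {(-1, 1)}; classification: node.

Compute partial derivatives:
  f_x = -2*x*y - 2*y.
  f_y = -x**2 - 2*x + 6*y**2 - 10*y + 3.
Scan x_0 ∈ {−4, ..., 4}. For each x_0, f_y(x_0, y) is a polynomial in y; find its integer roots y ∈ {−4, ..., 4}, then test f_x and f at those candidates.
  x = -4: f_y(-4, y) = 6*y**2 - 10*y - 5; no integer root y with |y| ≤ 4.
  x = -3: f_y(-3, y) = 6*y**2 - 10*y; vanishes at y ∈ {0}. (-3, 0): f_x = 0 but f = -1 ≠ 0.
  x = -2: f_y(-2, y) = 6*y**2 - 10*y + 3; no integer root y with |y| ≤ 4.
  x = -1: f_y(-1, y) = 6*y**2 - 10*y + 4; vanishes at y ∈ {1}. (-1, 1): f_x = 0, f = 0 — SINGULAR.
  x = 0: f_y(0, y) = 6*y**2 - 10*y + 3; no integer root y with |y| ≤ 4.
  x = 1: f_y(1, y) = 6*y**2 - 10*y; vanishes at y ∈ {0}. (1, 0): f_x = 0 but f = -1 ≠ 0.
  x = 2: f_y(2, y) = 6*y**2 - 10*y - 5; no integer root y with |y| ≤ 4.
  x = 3: f_y(3, y) = 6*y**2 - 10*y - 12; no integer root y with |y| ≤ 4.
  x = 4: f_y(4, y) = 6*y**2 - 10*y - 21; no integer root y with |y| ≤ 4.
Only singular point on the grid: (-1, 1).
Classify: substitute x = -1 + u, y = 1 + v and expand: f = -u**2*v - u**2 + 2*v**3 + v**2.
No constant or linear terms (consistent with a singular point). Quadratic part: -u**2 + v**2. Cubic part: -u**2*v + 2*v**3.
The quadratic part v**2 - u**2 = (v − u)(v + u) splits into two distinct linear factors, so there are two distinct tangent lines y − 1 = ±(x − -1) — this is a node (ordinary double point).
Classification: node.


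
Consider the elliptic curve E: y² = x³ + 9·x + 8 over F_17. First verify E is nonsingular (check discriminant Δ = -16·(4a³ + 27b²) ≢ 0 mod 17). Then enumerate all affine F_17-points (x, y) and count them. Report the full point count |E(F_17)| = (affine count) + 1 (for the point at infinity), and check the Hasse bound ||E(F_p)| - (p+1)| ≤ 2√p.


Affine points = {(0, 5), (0, 12), (1, 1), (1, 16), (2, 0), (5, 5), (5, 12), (9, 6), (9, 11), (12, 5), (12, 12), (15, 4), (15, 13), (16, 7), (16, 10)}; affine count = 15; |E(F_17)| = 16.

Discriminant check: Δ ∝ 4a³ + 27b² = 4·9³ + 27·8² = 4·729 + 27·64 ≡ 3 (mod 17). Nonzero ⇒ E is nonsingular.
For each x ∈ F_17, compute rhs = x³ + 9·x + 8 mod 17, then count y ∈ F_17 with y² ≡ rhs.
  x = 0: rhs = 8, matching y values: 5, 12 (2 points).
  x = 1: rhs = 1, matching y values: 1, 16 (2 points).
  x = 2: rhs = 0, matching y values: 0 (1 points).
  x = 3: rhs = 11, matching y values: none (0 points).
  x = 4: rhs = 6, matching y values: none (0 points).
  x = 5: rhs = 8, matching y values: 5, 12 (2 points).
  x = 6: rhs = 6, matching y values: none (0 points).
  x = 7: rhs = 6, matching y values: none (0 points).
  x = 8: rhs = 14, matching y values: none (0 points).
  x = 9: rhs = 2, matching y values: 6, 11 (2 points).
  x = 10: rhs = 10, matching y values: none (0 points).
  x = 11: rhs = 10, matching y values: none (0 points).
  x = 12: rhs = 8, matching y values: 5, 12 (2 points).
  x = 13: rhs = 10, matching y values: none (0 points).
  x = 14: rhs = 5, matching y values: none (0 points).
  x = 15: rhs = 16, matching y values: 4, 13 (2 points).
  x = 16: rhs = 15, matching y values: 7, 10 (2 points).
Total affine count: 15.
Full point count |E(F_17)| = 15 + 1 = 16.
Hasse bound: |16 − (17+1)| = |-2| = 2 ≤ 2√17 ≈ 8.2462 ✓.


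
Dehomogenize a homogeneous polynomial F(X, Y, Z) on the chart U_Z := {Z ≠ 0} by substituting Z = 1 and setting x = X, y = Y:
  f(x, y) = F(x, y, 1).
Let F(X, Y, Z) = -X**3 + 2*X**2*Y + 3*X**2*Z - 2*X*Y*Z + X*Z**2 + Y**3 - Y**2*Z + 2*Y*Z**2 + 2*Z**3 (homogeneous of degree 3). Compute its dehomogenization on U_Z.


f(x, y) = -x**3 + 2*x**2*y + 3*x**2 - 2*x*y + x + y**3 - y**2 + 2*y + 2

On U_Z we set Z = 1. Each monomial c·X^i·Y^j·Z^k in F becomes c·x^i·y^j·1^k = c·x^i·y^j.
Substituting Z = 1: F(X, Y, 1) = -x**3 + 2*x**2*y + 3*x**2 - 2*x*y + x + y**3 - y**2 + 2*y + 2.
Note: deg(f) ≤ deg(F) = 3; strict inequality happens when F is divisible by Z (lost terms).


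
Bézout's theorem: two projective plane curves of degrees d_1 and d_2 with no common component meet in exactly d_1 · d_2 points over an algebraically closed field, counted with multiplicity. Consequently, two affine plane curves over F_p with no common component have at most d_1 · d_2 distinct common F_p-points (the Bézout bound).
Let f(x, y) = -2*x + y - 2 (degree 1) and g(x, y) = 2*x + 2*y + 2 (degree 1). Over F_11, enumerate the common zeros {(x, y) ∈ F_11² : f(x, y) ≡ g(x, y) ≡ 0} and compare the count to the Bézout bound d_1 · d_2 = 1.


Common zeros: {(10, 0)}; count = 1; Bézout bound = 1.

deg(f) = 1, deg(g) = 1, so Bézout bound = 1.
Scan x ∈ F_11. For each x, list the y ∈ F_11 with f(x, y) ≡ 0 and those with g(x, y) ≡ 0 (mod 11); the common zeros in that column are the intersection.
  x = 0: f ≡ 0 at y ∈ {2}; g ≡ 0 at y ∈ {10}; common: ∅.
  x = 1: f ≡ 0 at y ∈ {4}; g ≡ 0 at y ∈ {9}; common: ∅.
  x = 2: f ≡ 0 at y ∈ {6}; g ≡ 0 at y ∈ {8}; common: ∅.
  x = 3: f ≡ 0 at y ∈ {8}; g ≡ 0 at y ∈ {7}; common: ∅.
  x = 4: f ≡ 0 at y ∈ {10}; g ≡ 0 at y ∈ {6}; common: ∅.
  x = 5: f ≡ 0 at y ∈ {1}; g ≡ 0 at y ∈ {5}; common: ∅.
  x = 6: f ≡ 0 at y ∈ {3}; g ≡ 0 at y ∈ {4}; common: ∅.
  x = 7: f ≡ 0 at y ∈ {5}; g ≡ 0 at y ∈ {3}; common: ∅.
  x = 8: f ≡ 0 at y ∈ {7}; g ≡ 0 at y ∈ {2}; common: ∅.
  x = 9: f ≡ 0 at y ∈ {9}; g ≡ 0 at y ∈ {1}; common: ∅.
  x = 10: f ≡ 0 at y ∈ {0}; g ≡ 0 at y ∈ {0}; common: {0}.
Collecting: common zeros = {(10, 0)}, so the count is 1.
Comparison with the Bézout bound: 1 ≤ 1 = deg(f)·deg(g), as expected for curves with no common component (the bound is attained).


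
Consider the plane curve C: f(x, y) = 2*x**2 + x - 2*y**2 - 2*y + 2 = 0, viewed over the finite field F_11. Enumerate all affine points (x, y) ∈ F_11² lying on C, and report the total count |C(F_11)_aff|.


Affine F_11-points: {(0, 3), (0, 7), (1, 5), (2, 2), (2, 8), (3, 2), (3, 8), (4, 5), (5, 3), (5, 7)}; count = 10.

For each of the 121 pairs (x, y) ∈ F_11², evaluate f(x, y) mod 11. Record the zeros.
  x = 0: [0↦2, 1↦9, 2↦1, 3↦0, 4↦6, 5↦8, 6↦6, 7↦0, 8↦1, 9↦9, 10↦2]  zeros at y ∈ {3, 7}
  x = 1: [0↦5, 1↦1, 2↦4, 3↦3, 4↦9, 5↦0, 6↦9, 7↦3, 8↦4, 9↦1, 10↦5]  zeros at y ∈ {5}
  x = 2: [0↦1, 1↦8, 2↦0, 3↦10, 4↦5, 5↦7, 6↦5, 7↦10, 8↦0, 9↦8, 10↦1]  zeros at y ∈ {2, 8}
  x = 3: [0↦1, 1↦8, 2↦0, 3↦10, 4↦5, 5↦7, 6↦5, 7↦10, 8↦0, 9↦8, 10↦1]  zeros at y ∈ {2, 8}
  x = 4: [0↦5, 1↦1, 2↦4, 3↦3, 4↦9, 5↦0, 6↦9, 7↦3, 8↦4, 9↦1, 10↦5]  zeros at y ∈ {5}
  x = 5: [0↦2, 1↦9, 2↦1, 3↦0, 4↦6, 5↦8, 6↦6, 7↦0, 8↦1, 9↦9, 10↦2]  zeros at y ∈ {3, 7}
  x = 6: [0↦3, 1↦10, 2↦2, 3↦1, 4↦7, 5↦9, 6↦7, 7↦1, 8↦2, 9↦10, 10↦3]  zeros at y ∈ ∅
  x = 7: [0↦8, 1↦4, 2↦7, 3↦6, 4↦1, 5↦3, 6↦1, 7↦6, 8↦7, 9↦4, 10↦8]  zeros at y ∈ ∅
  x = 8: [0↦6, 1↦2, 2↦5, 3↦4, 4↦10, 5↦1, 6↦10, 7↦4, 8↦5, 9↦2, 10↦6]  zeros at y ∈ ∅
  x = 9: [0↦8, 1↦4, 2↦7, 3↦6, 4↦1, 5↦3, 6↦1, 7↦6, 8↦7, 9↦4, 10↦8]  zeros at y ∈ ∅
  x = 10: [0↦3, 1↦10, 2↦2, 3↦1, 4↦7, 5↦9, 6↦7, 7↦1, 8↦2, 9↦10, 10↦3]  zeros at y ∈ ∅
Collecting zeros: affine points = {(0, 3), (0, 7), (1, 5), (2, 2), (2, 8), (3, 2), (3, 8), (4, 5), (5, 3), (5, 7)}.
Total count |C(F_11)_aff| = 10.


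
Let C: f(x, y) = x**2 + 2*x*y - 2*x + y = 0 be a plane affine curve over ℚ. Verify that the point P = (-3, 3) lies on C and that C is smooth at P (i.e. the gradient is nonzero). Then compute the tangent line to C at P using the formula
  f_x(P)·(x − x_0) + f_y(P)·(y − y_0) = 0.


Tangent line at P: -2*x - 5*y + 9 = 0.

Step 1: f(-3, 3) = 0, so P lies on C.
Step 2: partial derivatives
  f_x(x, y) = 2*x + 2*y - 2, f_y(x, y) = 2*x + 1.
  f_x(P) = -2, f_y(P) = -5 (gradient nonzero, so P is smooth).
Step 3: tangent line at P: -2·(x − -3) + -5·(y − 3) = 0.
Expanding: -2*x - 5*y + 9 = 0.


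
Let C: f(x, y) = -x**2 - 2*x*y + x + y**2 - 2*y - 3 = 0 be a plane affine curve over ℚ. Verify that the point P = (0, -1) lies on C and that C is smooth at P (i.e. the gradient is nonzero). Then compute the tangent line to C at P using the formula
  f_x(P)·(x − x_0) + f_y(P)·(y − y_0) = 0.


Tangent line at P: 3*x - 4*y - 4 = 0.

Step 1: f(0, -1) = 0, so P lies on C.
Step 2: partial derivatives
  f_x(x, y) = -2*x - 2*y + 1, f_y(x, y) = -2*x + 2*y - 2.
  f_x(P) = 3, f_y(P) = -4 (gradient nonzero, so P is smooth).
Step 3: tangent line at P: 3·(x − 0) + -4·(y − -1) = 0.
Expanding: 3*x - 4*y - 4 = 0.


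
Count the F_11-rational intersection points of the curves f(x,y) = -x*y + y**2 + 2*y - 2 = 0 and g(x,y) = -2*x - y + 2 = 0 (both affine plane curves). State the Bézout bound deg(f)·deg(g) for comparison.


Common zeros: ∅; count = 0; Bézout bound = 2.

deg(f) = 2, deg(g) = 1, so Bézout bound = 2.
Scan x ∈ F_11. For each x, list the y ∈ F_11 with f(x, y) ≡ 0 and those with g(x, y) ≡ 0 (mod 11); the common zeros in that column are the intersection.
  x = 0: f ≡ 0 at y ∈ {4, 5}; g ≡ 0 at y ∈ {2}; common: ∅.
  x = 1: f ≡ 0 at y ∈ {1, 9}; g ≡ 0 at y ∈ {0}; common: ∅.
  x = 2: f ≡ 0 at y ∈ ∅; g ≡ 0 at y ∈ {9}; common: ∅.
  x = 3: f ≡ 0 at y ∈ {2, 10}; g ≡ 0 at y ∈ {7}; common: ∅.
  x = 4: f ≡ 0 at y ∈ {6, 7}; g ≡ 0 at y ∈ {5}; common: ∅.
  x = 5: f ≡ 0 at y ∈ ∅; g ≡ 0 at y ∈ {3}; common: ∅.
  x = 6: f ≡ 0 at y ∈ ∅; g ≡ 0 at y ∈ {1}; common: ∅.
  x = 7: f ≡ 0 at y ∈ {8}; g ≡ 0 at y ∈ {10}; common: ∅.
  x = 8: f ≡ 0 at y ∈ {3}; g ≡ 0 at y ∈ {8}; common: ∅.
  x = 9: f ≡ 0 at y ∈ ∅; g ≡ 0 at y ∈ {6}; common: ∅.
  x = 10: f ≡ 0 at y ∈ ∅; g ≡ 0 at y ∈ {4}; common: ∅.
Collecting: common zeros = ∅, so the count is 0.
Comparison with the Bézout bound: 0 ≤ 2 = deg(f)·deg(g), as expected for curves with no common component (the affine F_11-count falls short of the bound because intersections may lie at infinity, over extension fields, or carry multiplicity).


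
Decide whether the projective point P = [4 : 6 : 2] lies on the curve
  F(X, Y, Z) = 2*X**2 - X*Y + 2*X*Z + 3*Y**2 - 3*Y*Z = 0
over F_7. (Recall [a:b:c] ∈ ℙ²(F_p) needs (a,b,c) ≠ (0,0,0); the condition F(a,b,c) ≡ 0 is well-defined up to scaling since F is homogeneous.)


F(4,6,2) ≡ 5 (mod 7); P is NOT on the curve.

Evaluate F(4, 6, 2) term-by-term (mod 7).
  2*X**2 ↦ 2·16·1·1 = 32
  -X*Y ↦ -1·4·6·1 = -24
  2*X*Z ↦ 2·4·1·2 = 16
  3*Y**2 ↦ 3·1·36·1 = 108
  -3*Y*Z ↦ -3·1·6·2 = -36
Sum: F(4, 6, 2) = (32) + (-24) + (16) + (108) + (-36) = 96.
Reducing mod 7: 96 ≡ 5 (mod 7).
Since F(a, b, c) ≡ 5 ≠ 0 (mod 7), P does NOT lie on the curve.


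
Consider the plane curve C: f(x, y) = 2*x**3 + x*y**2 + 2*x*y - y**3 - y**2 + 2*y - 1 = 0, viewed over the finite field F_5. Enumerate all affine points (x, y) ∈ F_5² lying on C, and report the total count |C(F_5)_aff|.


Affine F_5-points: {(2, 0), (2, 3)}; count = 2.

For each of the 25 pairs (x, y) ∈ F_5², evaluate f(x, y) mod 5. Record the zeros.
  x = 0: [0↦4, 1↦4, 2↦1, 3↦4, 4↦2]  zeros at y ∈ ∅
  x = 1: [0↦1, 1↦4, 2↦1, 3↦1, 4↦3]  zeros at y ∈ ∅
  x = 2: [0↦0, 1↦1, 2↦3, 3↦0, 4↦1]  zeros at y ∈ {0, 3}
  x = 3: [0↦3, 1↦2, 2↦4, 3↦3, 4↦3]  zeros at y ∈ ∅
  x = 4: [0↦2, 1↦4, 2↦1, 3↦2, 4↦1]  zeros at y ∈ ∅
Collecting zeros: affine points = {(2, 0), (2, 3)}.
Total count |C(F_5)_aff| = 2.


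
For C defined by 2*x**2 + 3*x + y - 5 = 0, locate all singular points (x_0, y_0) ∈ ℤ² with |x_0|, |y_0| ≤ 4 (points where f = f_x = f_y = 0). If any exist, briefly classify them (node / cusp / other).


No singular points in the scanned grid; C is smooth there.

Compute partial derivatives:
  f_x = 4*x + 3.
  f_y = 1.
f_y = 1 is a nonzero constant, so f_y never vanishes: no point (x, y) can satisfy f = f_x = f_y = 0. In particular no (x, y) ∈ {−4, ..., 4}² is singular; the curve is smooth.


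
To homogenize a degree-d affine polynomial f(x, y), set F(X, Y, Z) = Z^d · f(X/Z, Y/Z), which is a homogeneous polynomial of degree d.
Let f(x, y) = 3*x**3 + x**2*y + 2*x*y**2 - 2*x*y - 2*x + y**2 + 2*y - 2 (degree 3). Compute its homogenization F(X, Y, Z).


F(X, Y, Z) = 3*X**3 + X**2*Y + 2*X*Y**2 - 2*X*Y*Z - 2*X*Z**2 + Y**2*Z + 2*Y*Z**2 - 2*Z**3

deg(f) = 3.
Substitute x = X/Z, y = Y/Z into f, then multiply by Z^3.
  monomial 3·x^3·y^0 ↦ 3·X^3·Y^0·Z^0.
  monomial 1·x^2·y^1 ↦ 1·X^2·Y^1·Z^0.
  monomial 2·x^1·y^2 ↦ 2·X^1·Y^2·Z^0.
  monomial -2·x^1·y^1 ↦ -2·X^1·Y^1·Z^1.
  monomial -2·x^1·y^0 ↦ -2·X^1·Y^0·Z^2.
  monomial 1·x^0·y^2 ↦ 1·X^0·Y^2·Z^1.
  monomial 2·x^0·y^1 ↦ 2·X^0·Y^1·Z^2.
  monomial -2·x^0·y^0 ↦ -2·X^0·Y^0·Z^3.
Collecting: F(X, Y, Z) = 3*X**3 + X**2*Y + 2*X*Y**2 - 2*X*Y*Z - 2*X*Z**2 + Y**2*Z + 2*Y*Z**2 - 2*Z**3.


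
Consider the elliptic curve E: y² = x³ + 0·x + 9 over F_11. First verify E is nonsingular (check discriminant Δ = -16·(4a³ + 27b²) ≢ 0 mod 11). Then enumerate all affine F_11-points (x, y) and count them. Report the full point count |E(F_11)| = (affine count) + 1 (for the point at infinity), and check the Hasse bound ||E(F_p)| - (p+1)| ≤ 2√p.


Affine points = {(0, 3), (0, 8), (3, 5), (3, 6), (6, 4), (6, 7), (7, 0), (8, 2), (8, 9), (9, 1), (9, 10)}; affine count = 11; |E(F_11)| = 12.

Discriminant check: Δ ∝ 4a³ + 27b² = 4·0³ + 27·9² = 4·0 + 27·81 ≡ 9 (mod 11). Nonzero ⇒ E is nonsingular.
For each x ∈ F_11, compute rhs = x³ + 0·x + 9 mod 11, then count y ∈ F_11 with y² ≡ rhs.
  x = 0: rhs = 9, matching y values: 3, 8 (2 points).
  x = 1: rhs = 10, matching y values: none (0 points).
  x = 2: rhs = 6, matching y values: none (0 points).
  x = 3: rhs = 3, matching y values: 5, 6 (2 points).
  x = 4: rhs = 7, matching y values: none (0 points).
  x = 5: rhs = 2, matching y values: none (0 points).
  x = 6: rhs = 5, matching y values: 4, 7 (2 points).
  x = 7: rhs = 0, matching y values: 0 (1 points).
  x = 8: rhs = 4, matching y values: 2, 9 (2 points).
  x = 9: rhs = 1, matching y values: 1, 10 (2 points).
  x = 10: rhs = 8, matching y values: none (0 points).
Total affine count: 11.
Full point count |E(F_11)| = 11 + 1 = 12.
Hasse bound: |12 − (11+1)| = |0| = 0 ≤ 2√11 ≈ 6.6332 ✓.


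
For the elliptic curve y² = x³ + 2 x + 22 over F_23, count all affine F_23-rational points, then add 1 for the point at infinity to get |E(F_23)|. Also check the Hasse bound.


Affine points = {(1, 5), (1, 18), (3, 3), (3, 20), (4, 5), (4, 18), (11, 8), (11, 15), (12, 7), (12, 16), (15, 0), (17, 1), (17, 22), (18, 5), (18, 18), (20, 9), (20, 14)}; affine count = 17; |E(F_23)| = 18.

Discriminant check: Δ ∝ 4a³ + 27b² = 4·2³ + 27·22² = 4·8 + 27·484 ≡ 13 (mod 23). Nonzero ⇒ E is nonsingular.
For each x ∈ F_23, compute rhs = x³ + 2·x + 22 mod 23, then count y ∈ F_23 with y² ≡ rhs.
  x = 0: rhs = 22, matching y values: none (0 points).
  x = 1: rhs = 2, matching y values: 5, 18 (2 points).
  x = 2: rhs = 11, matching y values: none (0 points).
  x = 3: rhs = 9, matching y values: 3, 20 (2 points).
  x = 4: rhs = 2, matching y values: 5, 18 (2 points).
  x = 5: rhs = 19, matching y values: none (0 points).
  x = 6: rhs = 20, matching y values: none (0 points).
  x = 7: rhs = 11, matching y values: none (0 points).
  x = 8: rhs = 21, matching y values: none (0 points).
  x = 9: rhs = 10, matching y values: none (0 points).
  x = 10: rhs = 7, matching y values: none (0 points).
  x = 11: rhs = 18, matching y values: 8, 15 (2 points).
  x = 12: rhs = 3, matching y values: 7, 16 (2 points).
  x = 13: rhs = 14, matching y values: none (0 points).
  x = 14: rhs = 11, matching y values: none (0 points).
  x = 15: rhs = 0, matching y values: 0 (1 points).
  x = 16: rhs = 10, matching y values: none (0 points).
  x = 17: rhs = 1, matching y values: 1, 22 (2 points).
  x = 18: rhs = 2, matching y values: 5, 18 (2 points).
  x = 19: rhs = 19, matching y values: none (0 points).
  x = 20: rhs = 12, matching y values: 9, 14 (2 points).
  x = 21: rhs = 10, matching y values: none (0 points).
  x = 22: rhs = 19, matching y values: none (0 points).
Total affine count: 17.
Full point count |E(F_23)| = 17 + 1 = 18.
Hasse bound: |18 − (23+1)| = |-6| = 6 ≤ 2√23 ≈ 9.5917 ✓.


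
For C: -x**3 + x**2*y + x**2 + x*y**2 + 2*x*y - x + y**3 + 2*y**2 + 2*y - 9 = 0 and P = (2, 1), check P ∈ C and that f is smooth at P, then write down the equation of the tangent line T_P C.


Tangent line at P: -2*x + 21*y - 17 = 0.

Step 1: f(2, 1) = 0, so P lies on C.
Step 2: partial derivatives
  f_x(x, y) = -3*x**2 + 2*x*y + 2*x + y**2 + 2*y - 1, f_y(x, y) = x**2 + 2*x*y + 2*x + 3*y**2 + 4*y + 2.
  f_x(P) = -2, f_y(P) = 21 (gradient nonzero, so P is smooth).
Step 3: tangent line at P: -2·(x − 2) + 21·(y − 1) = 0.
Expanding: -2*x + 21*y - 17 = 0.
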